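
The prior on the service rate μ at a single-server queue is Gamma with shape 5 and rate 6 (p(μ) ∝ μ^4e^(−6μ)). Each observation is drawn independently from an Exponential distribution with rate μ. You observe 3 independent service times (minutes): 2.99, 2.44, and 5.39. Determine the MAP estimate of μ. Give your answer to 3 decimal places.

μ̂_MAP = 0.416

The Exponential(rate=μ) likelihood is ∝ μ^n e^(−μΣtᵢ). Here n = 3 and Σtᵢ = 2.99 + 2.44 + 5.39 = 10.82.
Posterior ∝ μ^4e^(−6μ) · μ^3e^(−10.82μ) = μ^7e^(−16.82μ), i.e. Gamma(8, 16.82).
Mode = (a−1)/b = 7/16.82 ≈ 0.416.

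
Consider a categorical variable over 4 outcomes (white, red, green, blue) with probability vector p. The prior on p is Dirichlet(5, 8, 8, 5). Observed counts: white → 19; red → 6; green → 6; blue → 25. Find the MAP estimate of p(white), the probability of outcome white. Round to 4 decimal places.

The posterior is Dirichlet(αᵢ + nᵢ) = Dirichlet(24, 14, 14, 30).
For a Dirichlet(a₁,…,a_K) with all aᵢ > 1, the mode has j-th component (aⱼ − 1)/(Σaᵢ − K).
Here Σaᵢ = 82 and K = 4, so p(white) = (24 − 1)/(82 − 4) = 23/78 ≈ 0.2949.

MAP estimate of p(white) = 0.2949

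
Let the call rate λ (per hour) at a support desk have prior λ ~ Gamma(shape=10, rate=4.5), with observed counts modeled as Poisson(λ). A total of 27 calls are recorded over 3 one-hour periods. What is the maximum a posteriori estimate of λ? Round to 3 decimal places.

Σxᵢ = 27, n = 3.
Posterior ∝ λ^9e^(−4.5λ) · λ^27e^(−3λ) = λ^36e^(−7.5λ), i.e. Gamma(shape=37, rate=7.5).
The mode of a Gamma(a, b) with a ≥ 1 (shape–rate) is (a−1)/b = 36/7.5 ≈ 4.800.

λ̂_MAP = 4.800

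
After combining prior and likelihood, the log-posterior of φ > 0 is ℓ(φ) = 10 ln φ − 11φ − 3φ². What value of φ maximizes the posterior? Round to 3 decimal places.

φ̂_MAP = 0.667

ℓ'(φ) = 10/φ − 11 − 6φ. Setting this to zero and multiplying by φ: 6φ² + 11φ − 10 = 0.
φ = (−11 + √(11² + 4·6·10)) / (2·6) = (−11 + √361) / 12 = (−11 + 19)/12 = 2/3.
ℓ''(φ) = −10/φ² − 6 < 0, confirming a maximum.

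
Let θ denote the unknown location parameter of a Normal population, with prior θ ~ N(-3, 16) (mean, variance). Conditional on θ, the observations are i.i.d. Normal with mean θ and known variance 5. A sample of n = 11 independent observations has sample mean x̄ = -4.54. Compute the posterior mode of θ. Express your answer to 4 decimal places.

n = 11, x̄ = -4.54.
For a Normal prior and Normal likelihood with known variance, the posterior is Normal; its mode equals its mean, the precision-weighted average.
Prior precision 1/σ₀² = 1/16 = 0.0625; data precision n/σ² = 11/5 = 2.2.
θ̂ = (0.0625·(-3) + 2.2·(-4.54)) / (0.0625 + 2.2) = (-10.1755)/2.2625 = -20351/4525 ≈ -4.4975.

θ̂_MAP = -4.4975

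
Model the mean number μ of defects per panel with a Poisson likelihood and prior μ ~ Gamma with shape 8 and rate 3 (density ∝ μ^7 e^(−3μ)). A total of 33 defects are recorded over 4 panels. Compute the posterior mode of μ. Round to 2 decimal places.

μ̂_MAP = 5.71

Σxᵢ = 33, n = 4.
Posterior ∝ μ^7e^(−3μ) · μ^33e^(−4μ) = μ^40e^(−7μ), i.e. Gamma(shape=41, rate=7).
The mode of a Gamma(a, b) with a ≥ 1 (shape–rate) is (a−1)/b = 40/7 ≈ 5.71.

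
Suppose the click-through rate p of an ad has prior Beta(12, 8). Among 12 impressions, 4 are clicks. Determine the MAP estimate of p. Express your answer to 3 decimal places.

Prior: Beta(12, 8).
Data: 4 successes in 12 trials. The binomial likelihood contributes p^4(1−p)^8, so the posterior is Beta(12+4, 8+8) = Beta(16, 16).
For Beta(a, b) with a, b > 1 the mode is (a−1)/(a+b−2) = 15/30 ≈ 0.500.

p̂_MAP = 0.500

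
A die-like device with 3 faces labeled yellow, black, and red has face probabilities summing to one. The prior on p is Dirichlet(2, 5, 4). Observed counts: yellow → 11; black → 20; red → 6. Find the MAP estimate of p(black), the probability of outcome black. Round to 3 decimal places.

MAP estimate of p(black) = 0.533

The posterior is Dirichlet(αᵢ + nᵢ) = Dirichlet(13, 25, 10).
For a Dirichlet(a₁,…,a_K) with all aᵢ > 1, the mode has j-th component (aⱼ − 1)/(Σaᵢ − K).
Here Σaᵢ = 48 and K = 3, so p(black) = (25 − 1)/(48 − 3) = 24/45 ≈ 0.533.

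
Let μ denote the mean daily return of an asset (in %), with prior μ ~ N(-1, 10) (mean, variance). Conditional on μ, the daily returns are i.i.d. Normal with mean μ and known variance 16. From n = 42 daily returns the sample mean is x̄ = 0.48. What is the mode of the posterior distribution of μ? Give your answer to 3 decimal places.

n = 42, x̄ = 0.48.
For a Normal prior and Normal likelihood with known variance, the posterior is Normal; its mode equals its mean, the precision-weighted average.
Prior precision 1/σ₀² = 1/10 = 0.1; data precision n/σ² = 42/16 = 2.625.
μ̂ = (0.1·(-1) + 2.625·0.48) / (0.1 + 2.625) = 1.16/2.725 = 232/545 ≈ 0.426.

μ̂_MAP = 0.426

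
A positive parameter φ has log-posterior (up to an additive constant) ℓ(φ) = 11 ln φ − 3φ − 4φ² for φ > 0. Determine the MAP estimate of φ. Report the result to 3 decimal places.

φ̂_MAP = 1.000

ℓ'(φ) = 11/φ − 3 − 8φ. Setting this to zero and multiplying by φ: 8φ² + 3φ − 11 = 0.
φ = (−3 + √(3² + 4·8·11)) / (2·8) = (−3 + √361) / 16 = (−3 + 19)/16 = 1.
ℓ''(φ) = −11/φ² − 8 < 0, confirming a maximum.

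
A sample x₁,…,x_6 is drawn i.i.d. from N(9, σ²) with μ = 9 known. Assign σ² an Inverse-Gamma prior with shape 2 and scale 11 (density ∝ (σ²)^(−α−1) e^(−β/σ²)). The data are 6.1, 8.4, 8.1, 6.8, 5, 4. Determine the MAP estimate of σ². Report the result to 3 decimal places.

σ̂²_MAP = 6.452

Sum of squared deviations about the known mean: SS = (6.1−9)² + (8.4−9)² + (8.1−9)² + (6.8−9)² + (5−9)² + (4−9)² = 55.42.
The Normal likelihood contributes (σ²)^(−n/2) exp(−SS/(2σ²)), so the posterior is Inverse-Gamma(α + n/2, β + SS/2) = Inverse-Gamma(5, 38.71).
The mode of Inverse-Gamma(a, b) is b/(a+1) = 38.71/6 ≈ 6.452.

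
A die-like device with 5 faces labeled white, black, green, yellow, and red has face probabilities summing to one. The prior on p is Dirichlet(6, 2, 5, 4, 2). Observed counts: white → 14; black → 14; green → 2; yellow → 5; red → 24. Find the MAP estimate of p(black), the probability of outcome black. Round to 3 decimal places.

MAP estimate of p(black) = 0.205

The posterior is Dirichlet(αᵢ + nᵢ) = Dirichlet(20, 16, 7, 9, 26).
For a Dirichlet(a₁,…,a_K) with all aᵢ > 1, the mode has j-th component (aⱼ − 1)/(Σaᵢ − K).
Here Σaᵢ = 78 and K = 5, so p(black) = (16 − 1)/(78 − 5) = 15/73 ≈ 0.205.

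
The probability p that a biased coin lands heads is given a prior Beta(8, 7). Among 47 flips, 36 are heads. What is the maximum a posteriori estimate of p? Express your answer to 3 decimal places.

Prior: Beta(8, 7).
Data: 36 successes in 47 trials. The binomial likelihood contributes p^36(1−p)^11, so the posterior is Beta(8+36, 7+11) = Beta(44, 18).
For Beta(a, b) with a, b > 1 the mode is (a−1)/(a+b−2) = 43/60 ≈ 0.717.

p̂_MAP = 0.717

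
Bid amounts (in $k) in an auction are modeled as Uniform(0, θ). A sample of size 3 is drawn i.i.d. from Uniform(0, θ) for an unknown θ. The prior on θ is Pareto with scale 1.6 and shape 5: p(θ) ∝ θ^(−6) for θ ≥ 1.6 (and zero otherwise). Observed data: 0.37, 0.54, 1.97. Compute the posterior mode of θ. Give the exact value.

θ̂_MAP = 1.97

The Uniform(0, θ) likelihood is θ^(−n) for θ ≥ max(xᵢ), zero otherwise. Here max(xᵢ) = 1.97.
Posterior ∝ θ^(−6) · θ^(−3) = θ^(−9) on θ ≥ max(1.6, 1.97) = 1.97.
This density is strictly decreasing in θ, so the posterior mode lies at the lower boundary of the support.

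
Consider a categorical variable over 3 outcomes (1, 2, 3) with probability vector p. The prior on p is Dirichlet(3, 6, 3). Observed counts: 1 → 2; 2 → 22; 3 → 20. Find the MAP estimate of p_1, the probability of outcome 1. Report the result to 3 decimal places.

The posterior is Dirichlet(αᵢ + nᵢ) = Dirichlet(5, 28, 23).
For a Dirichlet(a₁,…,a_K) with all aᵢ > 1, the mode has j-th component (aⱼ − 1)/(Σaᵢ − K).
Here Σaᵢ = 56 and K = 3, so p_1 = (5 − 1)/(56 − 3) = 4/53 ≈ 0.075.

MAP estimate: 0.075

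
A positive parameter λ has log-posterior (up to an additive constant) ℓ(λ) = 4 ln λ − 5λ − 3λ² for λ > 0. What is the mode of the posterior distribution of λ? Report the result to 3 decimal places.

ℓ'(λ) = 4/λ − 5 − 6λ. Setting this to zero and multiplying by λ: 6λ² + 5λ − 4 = 0.
λ = (−5 + √(5² + 4·6·4)) / (2·6) = (−5 + √121) / 12 = (−5 + 11)/12 = 1/2.
ℓ''(λ) = −4/λ² − 6 < 0, confirming a maximum.

λ̂_MAP = 0.500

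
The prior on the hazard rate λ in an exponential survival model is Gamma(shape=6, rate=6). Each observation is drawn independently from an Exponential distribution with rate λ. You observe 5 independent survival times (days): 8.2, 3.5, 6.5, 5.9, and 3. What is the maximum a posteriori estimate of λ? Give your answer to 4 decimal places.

The Exponential(rate=λ) likelihood is ∝ λ^n e^(−λΣtᵢ). Here n = 5 and Σtᵢ = 8.2 + 3.5 + 6.5 + 5.9 + 3 = 27.1.
Posterior ∝ λ^5e^(−6λ) · λ^5e^(−27.1λ) = λ^10e^(−33.1λ), i.e. Gamma(11, 33.1).
Mode = (a−1)/b = 10/33.1 ≈ 0.3021.

λ̂_MAP = 0.3021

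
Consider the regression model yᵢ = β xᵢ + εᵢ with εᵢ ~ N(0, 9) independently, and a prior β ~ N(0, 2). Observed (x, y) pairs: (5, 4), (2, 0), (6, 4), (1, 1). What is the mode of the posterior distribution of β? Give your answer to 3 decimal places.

β̂_MAP = 0.638

log p(β | y) = −Σ(yᵢ − βxᵢ)²/(2·9) − β²/(2·2) + const.
Setting the derivative to zero: Σxᵢ(yᵢ − βxᵢ)/9 − β/2 = 0, so β = Σxᵢyᵢ / (Σxᵢ² + σ²/τ²).
Σxᵢyᵢ = 5·4 + 2·0 + 6·4 + 1·1 = 45; Σxᵢ² = 66; σ²/τ² = 4.5.
β̂_MAP = 45 / (66 + 4.5) = 45/70.5 ≈ 0.638.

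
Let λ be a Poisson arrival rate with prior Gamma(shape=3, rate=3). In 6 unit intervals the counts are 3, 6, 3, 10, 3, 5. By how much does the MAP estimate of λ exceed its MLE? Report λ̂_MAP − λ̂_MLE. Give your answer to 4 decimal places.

Σxᵢ = 30. Posterior is Gamma(33, 9); MAP = (33−1)/9 = 32/9 ≈ 3.55556.
MLE = x̄ = 30/6 ≈ 5.00000.
Difference = 32/9 − 30/6 = -13/9 ≈ -1.4444.

MAP − MLE = -1.4444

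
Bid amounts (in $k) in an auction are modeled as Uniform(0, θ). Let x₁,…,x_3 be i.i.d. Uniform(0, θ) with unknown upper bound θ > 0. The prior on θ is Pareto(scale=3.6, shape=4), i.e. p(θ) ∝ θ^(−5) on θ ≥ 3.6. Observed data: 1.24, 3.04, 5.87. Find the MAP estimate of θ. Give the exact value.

θ̂_MAP = 5.87

The Uniform(0, θ) likelihood is θ^(−n) for θ ≥ max(xᵢ), zero otherwise. Here max(xᵢ) = 5.87.
Posterior ∝ θ^(−5) · θ^(−3) = θ^(−8) on θ ≥ max(3.6, 5.87) = 5.87.
This density is strictly decreasing in θ, so the posterior mode lies at the lower boundary of the support.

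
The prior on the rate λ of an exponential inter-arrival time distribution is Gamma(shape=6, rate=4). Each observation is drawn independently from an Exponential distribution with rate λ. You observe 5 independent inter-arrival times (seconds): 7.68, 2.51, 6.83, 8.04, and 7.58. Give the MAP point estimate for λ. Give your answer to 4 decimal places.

λ̂_MAP = 0.2729

The Exponential(rate=λ) likelihood is ∝ λ^n e^(−λΣtᵢ). Here n = 5 and Σtᵢ = 7.68 + 2.51 + 6.83 + 8.04 + 7.58 = 32.64.
Posterior ∝ λ^5e^(−4λ) · λ^5e^(−32.64λ) = λ^10e^(−36.64λ), i.e. Gamma(11, 36.64).
Mode = (a−1)/b = 10/36.64 ≈ 0.2729.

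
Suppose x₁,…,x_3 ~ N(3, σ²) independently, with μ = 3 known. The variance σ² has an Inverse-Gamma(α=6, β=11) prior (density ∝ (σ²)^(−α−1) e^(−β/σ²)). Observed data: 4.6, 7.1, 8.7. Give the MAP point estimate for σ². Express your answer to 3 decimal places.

σ̂²_MAP = 4.345

Sum of squared deviations about the known mean: SS = (4.6−3)² + (7.1−3)² + (8.7−3)² = 51.86.
The Normal likelihood contributes (σ²)^(−n/2) exp(−SS/(2σ²)), so the posterior is Inverse-Gamma(α + n/2, β + SS/2) = Inverse-Gamma(7.5, 36.93).
The mode of Inverse-Gamma(a, b) is b/(a+1) = 36.93/8.5 ≈ 4.345.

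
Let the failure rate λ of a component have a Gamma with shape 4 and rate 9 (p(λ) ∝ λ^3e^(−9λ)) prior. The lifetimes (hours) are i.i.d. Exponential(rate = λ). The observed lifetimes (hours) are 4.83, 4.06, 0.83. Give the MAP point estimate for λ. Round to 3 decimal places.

λ̂_MAP = 0.321

The Exponential(rate=λ) likelihood is ∝ λ^n e^(−λΣtᵢ). Here n = 3 and Σtᵢ = 4.83 + 4.06 + 0.83 = 9.72.
Posterior ∝ λ^3e^(−9λ) · λ^3e^(−9.72λ) = λ^6e^(−18.72λ), i.e. Gamma(7, 18.72).
Mode = (a−1)/b = 6/18.72 ≈ 0.321.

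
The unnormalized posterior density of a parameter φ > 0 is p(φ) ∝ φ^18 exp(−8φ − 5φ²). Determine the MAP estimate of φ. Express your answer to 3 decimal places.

φ̂_MAP = 1.000

ℓ'(φ) = 18/φ − 8 − 10φ. Setting this to zero and multiplying by φ: 10φ² + 8φ − 18 = 0.
φ = (−8 + √(8² + 4·10·18)) / (2·10) = (−8 + √784) / 20 = (−8 + 28)/20 = 1.
ℓ''(φ) = −18/φ² − 10 < 0, confirming a maximum.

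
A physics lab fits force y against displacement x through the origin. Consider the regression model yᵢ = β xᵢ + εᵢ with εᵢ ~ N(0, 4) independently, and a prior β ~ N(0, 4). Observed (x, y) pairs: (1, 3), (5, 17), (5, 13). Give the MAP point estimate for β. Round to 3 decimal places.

β̂_MAP = 2.942

log p(β | y) = −Σ(yᵢ − βxᵢ)²/(2·4) − β²/(2·4) + const.
Setting the derivative to zero: Σxᵢ(yᵢ − βxᵢ)/4 − β/4 = 0, so β = Σxᵢyᵢ / (Σxᵢ² + σ²/τ²).
Σxᵢyᵢ = 1·3 + 5·17 + 5·13 = 153; Σxᵢ² = 51; σ²/τ² = 1.
β̂_MAP = 153 / (51 + 1) = 153/52 ≈ 2.942.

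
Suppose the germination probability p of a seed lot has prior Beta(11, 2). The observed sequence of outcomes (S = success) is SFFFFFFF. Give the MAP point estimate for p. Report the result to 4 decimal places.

p̂_MAP = 0.5789

Prior: Beta(11, 2).
Data: 1 success in 8 trials (from the sequence). The binomial likelihood contributes p(1−p)^7, so the posterior is Beta(11+1, 2+7) = Beta(12, 9).
For Beta(a, b) with a, b > 1 the mode is (a−1)/(a+b−2) = 11/19 ≈ 0.5789.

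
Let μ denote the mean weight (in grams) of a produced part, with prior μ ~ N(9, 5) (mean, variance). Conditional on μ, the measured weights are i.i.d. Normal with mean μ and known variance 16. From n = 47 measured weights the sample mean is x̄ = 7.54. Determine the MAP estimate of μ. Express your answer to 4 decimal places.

μ̂_MAP = 7.6331

n = 47, x̄ = 7.54.
For a Normal prior and Normal likelihood with known variance, the posterior is Normal; its mode equals its mean, the precision-weighted average.
Prior precision 1/σ₀² = 1/5 = 0.2; data precision n/σ² = 47/16 = 2.9375.
μ̂ = (0.2·9 + 2.9375·7.54) / (0.2 + 2.9375) = 23.94875/3.1375 = 19159/2510 ≈ 7.6331.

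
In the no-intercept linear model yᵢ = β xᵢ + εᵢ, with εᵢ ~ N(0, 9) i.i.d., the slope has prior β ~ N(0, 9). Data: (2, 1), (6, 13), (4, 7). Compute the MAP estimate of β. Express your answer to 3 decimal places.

β̂_MAP = 1.895

log p(β | y) = −Σ(yᵢ − βxᵢ)²/(2·9) − β²/(2·9) + const.
Setting the derivative to zero: Σxᵢ(yᵢ − βxᵢ)/9 − β/9 = 0, so β = Σxᵢyᵢ / (Σxᵢ² + σ²/τ²).
Σxᵢyᵢ = 2·1 + 6·13 + 4·7 = 108; Σxᵢ² = 56; σ²/τ² = 1.
β̂_MAP = 108 / (56 + 1) = 108/57 ≈ 1.895.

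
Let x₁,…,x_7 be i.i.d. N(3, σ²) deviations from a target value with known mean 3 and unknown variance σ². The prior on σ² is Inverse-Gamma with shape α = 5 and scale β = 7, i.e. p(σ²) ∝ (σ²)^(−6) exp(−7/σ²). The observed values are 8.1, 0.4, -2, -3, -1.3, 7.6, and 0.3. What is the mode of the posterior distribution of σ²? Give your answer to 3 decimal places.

Sum of squared deviations about the known mean: SS = (8.1−3)² + (0.4−3)² + (-2−3)² + (-3−3)² + (-1.3−3)² + (7.6−3)² + (0.3−3)² = 140.71.
The Normal likelihood contributes (σ²)^(−n/2) exp(−SS/(2σ²)), so the posterior is Inverse-Gamma(α + n/2, β + SS/2) = Inverse-Gamma(8.5, 77.355).
The mode of Inverse-Gamma(a, b) is b/(a+1) = 77.355/9.5 ≈ 8.143.

σ̂²_MAP = 8.143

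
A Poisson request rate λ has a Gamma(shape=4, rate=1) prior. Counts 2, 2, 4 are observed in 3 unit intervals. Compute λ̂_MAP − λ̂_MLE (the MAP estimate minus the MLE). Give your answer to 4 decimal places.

Σxᵢ = 8. Posterior is Gamma(12, 4); MAP = (12−1)/4 = 11/4 ≈ 2.75000.
MLE = x̄ = 8/3 ≈ 2.66667.
Difference = 11/4 − 8/3 = 1/12 ≈ 0.0833.

MAP − MLE = 0.0833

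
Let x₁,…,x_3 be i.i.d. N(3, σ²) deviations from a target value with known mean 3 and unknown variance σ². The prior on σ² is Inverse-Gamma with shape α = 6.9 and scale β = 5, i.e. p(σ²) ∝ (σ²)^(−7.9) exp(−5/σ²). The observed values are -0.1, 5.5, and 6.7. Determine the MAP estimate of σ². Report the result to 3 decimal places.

Sum of squared deviations about the known mean: SS = (-0.1−3)² + (5.5−3)² + (6.7−3)² = 29.55.
The Normal likelihood contributes (σ²)^(−n/2) exp(−SS/(2σ²)), so the posterior is Inverse-Gamma(α + n/2, β + SS/2) = Inverse-Gamma(8.4, 19.775).
The mode of Inverse-Gamma(a, b) is b/(a+1) = 19.775/9.4 ≈ 2.104.

σ̂²_MAP = 2.104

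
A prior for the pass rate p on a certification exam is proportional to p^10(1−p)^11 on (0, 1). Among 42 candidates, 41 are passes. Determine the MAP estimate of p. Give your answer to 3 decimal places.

The prior density ∝ p^10(1−p)^11 is the kernel of Beta(11, 12).
Data: 41 successes in 42 trials. The binomial likelihood contributes p^41(1−p)^1, so the posterior is Beta(11+41, 12+1) = Beta(52, 13).
For Beta(a, b) with a, b > 1 the mode is (a−1)/(a+b−2) = 51/63 ≈ 0.810.

p̂_MAP = 0.810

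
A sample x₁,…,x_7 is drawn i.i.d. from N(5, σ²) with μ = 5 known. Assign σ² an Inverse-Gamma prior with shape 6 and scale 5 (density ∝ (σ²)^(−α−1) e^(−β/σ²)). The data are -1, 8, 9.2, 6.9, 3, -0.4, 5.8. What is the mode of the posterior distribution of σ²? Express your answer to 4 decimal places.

σ̂²_MAP = 5.2405

Sum of squared deviations about the known mean: SS = (-1−5)² + (8−5)² + (9.2−5)² + (6.9−5)² + (3−5)² + (-0.4−5)² + (5.8−5)² = 100.05.
The Normal likelihood contributes (σ²)^(−n/2) exp(−SS/(2σ²)), so the posterior is Inverse-Gamma(α + n/2, β + SS/2) = Inverse-Gamma(9.5, 55.025).
The mode of Inverse-Gamma(a, b) is b/(a+1) = 55.025/10.5 ≈ 5.2405.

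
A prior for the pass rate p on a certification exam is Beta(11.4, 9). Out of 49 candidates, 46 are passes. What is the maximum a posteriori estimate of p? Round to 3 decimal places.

p̂_MAP = 0.837

Prior: Beta(11.4, 9).
Data: 46 successes in 49 trials. The binomial likelihood contributes p^46(1−p)^3, so the posterior is Beta(11.4+46, 9+3) = Beta(57.4, 12).
For Beta(a, b) with a, b > 1 the mode is (a−1)/(a+b−2) = 56.4/67.4 ≈ 0.837.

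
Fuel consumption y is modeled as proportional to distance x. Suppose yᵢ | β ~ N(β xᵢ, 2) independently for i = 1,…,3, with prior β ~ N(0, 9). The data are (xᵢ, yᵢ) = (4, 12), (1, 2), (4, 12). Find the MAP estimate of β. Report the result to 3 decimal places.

β̂_MAP = 2.950

log p(β | y) = −Σ(yᵢ − βxᵢ)²/(2·2) − β²/(2·9) + const.
Setting the derivative to zero: Σxᵢ(yᵢ − βxᵢ)/2 − β/9 = 0, so β = Σxᵢyᵢ / (Σxᵢ² + σ²/τ²).
Σxᵢyᵢ = 4·12 + 1·2 + 4·12 = 98; Σxᵢ² = 33; σ²/τ² = 2/9.
β̂_MAP = 98 / (33 + 2/9) = 98/(299/9) = 882/299 ≈ 2.950.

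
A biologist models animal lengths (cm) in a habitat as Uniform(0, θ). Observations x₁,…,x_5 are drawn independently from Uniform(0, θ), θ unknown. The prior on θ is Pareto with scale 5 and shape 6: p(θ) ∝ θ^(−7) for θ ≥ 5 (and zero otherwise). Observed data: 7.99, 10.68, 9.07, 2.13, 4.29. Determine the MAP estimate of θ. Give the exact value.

The Uniform(0, θ) likelihood is θ^(−n) for θ ≥ max(xᵢ), zero otherwise. Here max(xᵢ) = 10.68.
Posterior ∝ θ^(−7) · θ^(−5) = θ^(−12) on θ ≥ max(5, 10.68) = 10.68.
This density is strictly decreasing in θ, so the posterior mode lies at the lower boundary of the support.

θ̂_MAP = 10.68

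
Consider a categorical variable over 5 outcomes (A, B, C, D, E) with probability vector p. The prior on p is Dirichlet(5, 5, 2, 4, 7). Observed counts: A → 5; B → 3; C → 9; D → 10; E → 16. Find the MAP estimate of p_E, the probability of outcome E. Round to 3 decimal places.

The posterior is Dirichlet(αᵢ + nᵢ) = Dirichlet(10, 8, 11, 14, 23).
For a Dirichlet(a₁,…,a_K) with all aᵢ > 1, the mode has j-th component (aⱼ − 1)/(Σaᵢ − K).
Here Σaᵢ = 66 and K = 5, so p_E = (23 − 1)/(66 − 5) = 22/61 ≈ 0.361.

MAP estimate of p_E = 0.361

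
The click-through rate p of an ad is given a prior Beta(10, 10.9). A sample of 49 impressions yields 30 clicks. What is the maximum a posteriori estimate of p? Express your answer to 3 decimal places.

Prior: Beta(10, 10.9).
Data: 30 successes in 49 trials. The binomial likelihood contributes p^30(1−p)^19, so the posterior is Beta(10+30, 10.9+19) = Beta(40, 29.9).
For Beta(a, b) with a, b > 1 the mode is (a−1)/(a+b−2) = 39/67.9 ≈ 0.574.

p̂_MAP = 0.574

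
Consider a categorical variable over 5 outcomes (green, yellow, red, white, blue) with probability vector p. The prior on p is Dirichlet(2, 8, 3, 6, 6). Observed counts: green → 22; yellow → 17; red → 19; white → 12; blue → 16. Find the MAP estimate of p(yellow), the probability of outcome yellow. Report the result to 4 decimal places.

The posterior is Dirichlet(αᵢ + nᵢ) = Dirichlet(24, 25, 22, 18, 22).
For a Dirichlet(a₁,…,a_K) with all aᵢ > 1, the mode has j-th component (aⱼ − 1)/(Σaᵢ − K).
Here Σaᵢ = 111 and K = 5, so p(yellow) = (25 − 1)/(111 − 5) = 24/106 ≈ 0.2264.

MAP estimate of p(yellow) = 0.2264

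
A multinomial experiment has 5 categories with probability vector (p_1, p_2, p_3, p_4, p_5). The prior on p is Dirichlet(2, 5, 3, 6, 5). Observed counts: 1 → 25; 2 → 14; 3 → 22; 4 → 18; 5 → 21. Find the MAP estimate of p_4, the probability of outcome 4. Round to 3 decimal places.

MAP estimate: 0.198

The posterior is Dirichlet(αᵢ + nᵢ) = Dirichlet(27, 19, 25, 24, 26).
For a Dirichlet(a₁,…,a_K) with all aᵢ > 1, the mode has j-th component (aⱼ − 1)/(Σaᵢ − K).
Here Σaᵢ = 121 and K = 5, so p_4 = (24 − 1)/(121 − 5) = 23/116 ≈ 0.198.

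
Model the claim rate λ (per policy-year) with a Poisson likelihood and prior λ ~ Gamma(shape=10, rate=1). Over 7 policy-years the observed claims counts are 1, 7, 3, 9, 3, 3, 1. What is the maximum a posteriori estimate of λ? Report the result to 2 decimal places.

Σxᵢ = 1+7+3+9+3+3+1 = 27, with n = 7.
Posterior ∝ λ^9e^(−1λ) · λ^27e^(−7λ) = λ^36e^(−8λ), i.e. Gamma(shape=37, rate=8).
The mode of a Gamma(a, b) with a ≥ 1 (shape–rate) is (a−1)/b = 36/8 ≈ 4.50.

λ̂_MAP = 4.50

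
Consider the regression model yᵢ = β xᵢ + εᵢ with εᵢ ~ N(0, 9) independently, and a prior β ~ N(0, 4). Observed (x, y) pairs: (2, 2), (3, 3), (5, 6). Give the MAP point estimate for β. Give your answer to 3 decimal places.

log p(β | y) = −Σ(yᵢ − βxᵢ)²/(2·9) − β²/(2·4) + const.
Setting the derivative to zero: Σxᵢ(yᵢ − βxᵢ)/9 − β/4 = 0, so β = Σxᵢyᵢ / (Σxᵢ² + σ²/τ²).
Σxᵢyᵢ = 2·2 + 3·3 + 5·6 = 43; Σxᵢ² = 38; σ²/τ² = 2.25.
β̂_MAP = 43 / (38 + 2.25) = 43/40.25 ≈ 1.068.

β̂_MAP = 1.068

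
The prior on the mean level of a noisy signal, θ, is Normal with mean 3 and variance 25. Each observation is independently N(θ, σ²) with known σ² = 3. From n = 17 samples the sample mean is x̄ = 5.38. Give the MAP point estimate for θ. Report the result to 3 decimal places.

θ̂_MAP = 5.363

n = 17, x̄ = 5.38.
For a Normal prior and Normal likelihood with known variance, the posterior is Normal; its mode equals its mean, the precision-weighted average.
Prior precision 1/σ₀² = 1/25 = 0.04; data precision n/σ² = 17/3.
θ̂ = (0.04·3 + (17/3)·5.38) / (0.04 + 17/3) = (4591/150)/(428/75) = 4591/856 ≈ 5.363.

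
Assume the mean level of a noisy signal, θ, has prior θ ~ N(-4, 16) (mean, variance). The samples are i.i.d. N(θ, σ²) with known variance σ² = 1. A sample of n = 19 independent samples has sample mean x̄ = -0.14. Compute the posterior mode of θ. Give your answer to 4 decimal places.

n = 19, x̄ = -0.14.
For a Normal prior and Normal likelihood with known variance, the posterior is Normal; its mode equals its mean, the precision-weighted average.
Prior precision 1/σ₀² = 1/16 = 0.0625; data precision n/σ² = 19/1 = 19.
θ̂ = (0.0625·(-4) + 19·(-0.14)) / (0.0625 + 19) = (-2.91)/19.0625 = -1164/7625 ≈ -0.1527.

θ̂_MAP = -0.1527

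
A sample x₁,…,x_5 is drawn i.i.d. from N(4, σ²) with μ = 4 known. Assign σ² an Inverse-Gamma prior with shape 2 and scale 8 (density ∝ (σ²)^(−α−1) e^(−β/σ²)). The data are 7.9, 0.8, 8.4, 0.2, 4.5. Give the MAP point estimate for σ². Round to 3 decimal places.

Sum of squared deviations about the known mean: SS = (7.9−4)² + (0.8−4)² + (8.4−4)² + (0.2−4)² + (4.5−4)² = 59.5.
The Normal likelihood contributes (σ²)^(−n/2) exp(−SS/(2σ²)), so the posterior is Inverse-Gamma(α + n/2, β + SS/2) = Inverse-Gamma(4.5, 37.75).
The mode of Inverse-Gamma(a, b) is b/(a+1) = 37.75/5.5 ≈ 6.864.

σ̂²_MAP = 6.864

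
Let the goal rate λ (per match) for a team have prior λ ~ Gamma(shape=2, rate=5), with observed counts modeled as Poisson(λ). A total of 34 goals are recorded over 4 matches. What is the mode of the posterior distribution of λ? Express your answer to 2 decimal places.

Σxᵢ = 34, n = 4.
Posterior ∝ λe^(−5λ) · λ^34e^(−4λ) = λ^35e^(−9λ), i.e. Gamma(shape=36, rate=9).
The mode of a Gamma(a, b) with a ≥ 1 (shape–rate) is (a−1)/b = 35/9 ≈ 3.89.

λ̂_MAP = 3.89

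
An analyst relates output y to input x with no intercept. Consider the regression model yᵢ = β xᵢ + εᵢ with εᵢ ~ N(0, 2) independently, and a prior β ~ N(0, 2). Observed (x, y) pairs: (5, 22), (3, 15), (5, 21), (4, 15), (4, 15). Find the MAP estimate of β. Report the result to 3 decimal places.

β̂_MAP = 4.130

log p(β | y) = −Σ(yᵢ − βxᵢ)²/(2·2) − β²/(2·2) + const.
Setting the derivative to zero: Σxᵢ(yᵢ − βxᵢ)/2 − β/2 = 0, so β = Σxᵢyᵢ / (Σxᵢ² + σ²/τ²).
Σxᵢyᵢ = 5·22 + 3·15 + 5·21 + 4·15 + 4·15 = 380; Σxᵢ² = 91; σ²/τ² = 1.
β̂_MAP = 380 / (91 + 1) = 380/92 ≈ 4.130.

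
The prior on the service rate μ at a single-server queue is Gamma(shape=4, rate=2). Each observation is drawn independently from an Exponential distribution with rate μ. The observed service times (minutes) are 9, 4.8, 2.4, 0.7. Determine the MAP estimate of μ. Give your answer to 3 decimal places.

The Exponential(rate=μ) likelihood is ∝ μ^n e^(−μΣtᵢ). Here n = 4 and Σtᵢ = 9 + 4.8 + 2.4 + 0.7 = 16.9.
Posterior ∝ μ^3e^(−2μ) · μ^4e^(−16.9μ) = μ^7e^(−18.9μ), i.e. Gamma(8, 18.9).
Mode = (a−1)/b = 7/18.9 ≈ 0.370.

μ̂_MAP = 0.370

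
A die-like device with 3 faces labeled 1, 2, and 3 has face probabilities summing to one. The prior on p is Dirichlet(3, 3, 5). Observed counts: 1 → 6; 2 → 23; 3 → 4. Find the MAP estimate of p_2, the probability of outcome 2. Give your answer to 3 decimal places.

The posterior is Dirichlet(αᵢ + nᵢ) = Dirichlet(9, 26, 9).
For a Dirichlet(a₁,…,a_K) with all aᵢ > 1, the mode has j-th component (aⱼ − 1)/(Σaᵢ − K).
Here Σaᵢ = 44 and K = 3, so p_2 = (26 − 1)/(44 − 3) = 25/41 ≈ 0.610.

MAP estimate: 0.610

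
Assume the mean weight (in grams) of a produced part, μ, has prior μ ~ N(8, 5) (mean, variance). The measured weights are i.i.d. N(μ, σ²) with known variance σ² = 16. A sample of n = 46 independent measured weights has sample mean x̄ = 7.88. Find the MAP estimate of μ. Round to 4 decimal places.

μ̂_MAP = 7.8878

n = 46, x̄ = 7.88.
For a Normal prior and Normal likelihood with known variance, the posterior is Normal; its mode equals its mean, the precision-weighted average.
Prior precision 1/σ₀² = 1/5 = 0.2; data precision n/σ² = 46/16 = 2.875.
μ̂ = (0.2·8 + 2.875·7.88) / (0.2 + 2.875) = 24.255/3.075 = 1617/205 ≈ 7.8878.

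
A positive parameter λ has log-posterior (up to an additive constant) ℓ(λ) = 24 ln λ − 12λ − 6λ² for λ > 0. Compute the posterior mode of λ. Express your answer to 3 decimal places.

λ̂_MAP = 1.000

ℓ'(λ) = 24/λ − 12 − 12λ. Setting this to zero and multiplying by λ: 12λ² + 12λ − 24 = 0.
λ = (−12 + √(12² + 4·12·24)) / (2·12) = (−12 + √1296) / 24 = (−12 + 36)/24 = 1.
ℓ''(λ) = −24/λ² − 12 < 0, confirming a maximum.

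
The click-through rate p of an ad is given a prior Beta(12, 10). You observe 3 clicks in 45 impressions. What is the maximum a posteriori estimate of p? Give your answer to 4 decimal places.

Prior: Beta(12, 10).
Data: 3 successes in 45 trials. The binomial likelihood contributes p^3(1−p)^42, so the posterior is Beta(12+3, 10+42) = Beta(15, 52).
For Beta(a, b) with a, b > 1 the mode is (a−1)/(a+b−2) = 14/65 ≈ 0.2154.

p̂_MAP = 0.2154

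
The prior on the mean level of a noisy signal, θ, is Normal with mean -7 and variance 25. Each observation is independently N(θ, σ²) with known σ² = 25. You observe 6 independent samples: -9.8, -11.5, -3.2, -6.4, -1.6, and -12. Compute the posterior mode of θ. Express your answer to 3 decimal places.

n = 6; x̄ = ((-9.8) + (-11.5) + (-3.2) + (-6.4) + (-1.6) + (-12))/6 = -44.5/6 = -89/12 ≈ -7.4167.
For a Normal prior and Normal likelihood with known variance, the posterior is Normal; its mode equals its mean, the precision-weighted average.
Prior precision 1/σ₀² = 1/25 = 0.04; data precision n/σ² = 6/25 = 0.24.
θ̂ = (0.04·(-7) + 0.24·(-89/12)) / (0.04 + 0.24) = (-2.06)/0.28 = -103/14 ≈ -7.357.

θ̂_MAP = -7.357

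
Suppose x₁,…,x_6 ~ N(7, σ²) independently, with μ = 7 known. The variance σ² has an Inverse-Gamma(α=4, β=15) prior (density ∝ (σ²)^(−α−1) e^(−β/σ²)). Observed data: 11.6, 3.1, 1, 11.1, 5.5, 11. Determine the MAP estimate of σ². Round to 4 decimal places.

Sum of squared deviations about the known mean: SS = (11.6−7)² + (3.1−7)² + (1−7)² + (11.1−7)² + (5.5−7)² + (11−7)² = 107.43.
The Normal likelihood contributes (σ²)^(−n/2) exp(−SS/(2σ²)), so the posterior is Inverse-Gamma(α + n/2, β + SS/2) = Inverse-Gamma(7, 68.715).
The mode of Inverse-Gamma(a, b) is b/(a+1) = 68.715/8 ≈ 8.5894.

σ̂²_MAP = 8.5894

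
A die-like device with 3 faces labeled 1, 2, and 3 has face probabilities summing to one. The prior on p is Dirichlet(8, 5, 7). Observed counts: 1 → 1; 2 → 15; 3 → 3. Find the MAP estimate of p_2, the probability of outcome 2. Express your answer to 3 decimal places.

The posterior is Dirichlet(αᵢ + nᵢ) = Dirichlet(9, 20, 10).
For a Dirichlet(a₁,…,a_K) with all aᵢ > 1, the mode has j-th component (aⱼ − 1)/(Σaᵢ − K).
Here Σaᵢ = 39 and K = 3, so p_2 = (20 − 1)/(39 − 3) = 19/36 ≈ 0.528.

MAP estimate: 0.528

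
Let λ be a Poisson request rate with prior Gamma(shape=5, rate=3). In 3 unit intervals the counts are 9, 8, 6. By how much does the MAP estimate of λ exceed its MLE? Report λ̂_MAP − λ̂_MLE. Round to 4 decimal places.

Σxᵢ = 23. Posterior is Gamma(28, 6); MAP = (28−1)/6 = 27/6 ≈ 4.50000.
MLE = x̄ = 23/3 ≈ 7.66667.
Difference = 27/6 − 23/3 = -19/6 ≈ -3.1667.

MAP − MLE = -3.1667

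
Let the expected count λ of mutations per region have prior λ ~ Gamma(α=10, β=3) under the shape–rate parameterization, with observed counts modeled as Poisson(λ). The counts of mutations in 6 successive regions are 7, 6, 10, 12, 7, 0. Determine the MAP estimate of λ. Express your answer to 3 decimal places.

Σxᵢ = 7+6+10+12+7+0 = 42, with n = 6.
Posterior ∝ λ^9e^(−3λ) · λ^42e^(−6λ) = λ^51e^(−9λ), i.e. Gamma(shape=52, rate=9).
The mode of a Gamma(a, b) with a ≥ 1 (shape–rate) is (a−1)/b = 51/9 ≈ 5.667.

λ̂_MAP = 5.667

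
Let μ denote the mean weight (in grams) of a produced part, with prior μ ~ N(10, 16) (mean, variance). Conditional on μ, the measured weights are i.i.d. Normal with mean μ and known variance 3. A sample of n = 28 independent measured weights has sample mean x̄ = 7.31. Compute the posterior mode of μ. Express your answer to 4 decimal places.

μ̂_MAP = 7.3279

n = 28, x̄ = 7.31.
For a Normal prior and Normal likelihood with known variance, the posterior is Normal; its mode equals its mean, the precision-weighted average.
Prior precision 1/σ₀² = 1/16 = 0.0625; data precision n/σ² = 28/3.
μ̂ = (0.0625·10 + (28/3)·7.31) / (0.0625 + 28/3) = (41311/600)/(451/48) = 82622/11275 ≈ 7.3279.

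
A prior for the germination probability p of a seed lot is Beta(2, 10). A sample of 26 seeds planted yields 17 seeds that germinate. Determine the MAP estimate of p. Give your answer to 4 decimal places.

p̂_MAP = 0.5000

Prior: Beta(2, 10).
Data: 17 successes in 26 trials. The binomial likelihood contributes p^17(1−p)^9, so the posterior is Beta(2+17, 10+9) = Beta(19, 19).
For Beta(a, b) with a, b > 1 the mode is (a−1)/(a+b−2) = 18/36 ≈ 0.5000.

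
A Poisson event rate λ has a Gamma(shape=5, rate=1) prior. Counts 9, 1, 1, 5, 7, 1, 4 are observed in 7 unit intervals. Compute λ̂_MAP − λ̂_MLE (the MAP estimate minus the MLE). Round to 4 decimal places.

Σxᵢ = 28. Posterior is Gamma(33, 8); MAP = (33−1)/8 = 32/8 ≈ 4.00000.
MLE = x̄ = 28/7 ≈ 4.00000.
Difference = 32/8 − 28/7 = 0 ≈ 0.0000.

MAP − MLE = 0.0000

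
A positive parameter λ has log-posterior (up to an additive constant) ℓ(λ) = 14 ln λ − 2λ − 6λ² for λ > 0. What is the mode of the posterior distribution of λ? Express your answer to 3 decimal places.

λ̂_MAP = 1.000

ℓ'(λ) = 14/λ − 2 − 12λ. Setting this to zero and multiplying by λ: 12λ² + 2λ − 14 = 0.
λ = (−2 + √(2² + 4·12·14)) / (2·12) = (−2 + √676) / 24 = (−2 + 26)/24 = 1.
ℓ''(λ) = −14/λ² − 12 < 0, confirming a maximum.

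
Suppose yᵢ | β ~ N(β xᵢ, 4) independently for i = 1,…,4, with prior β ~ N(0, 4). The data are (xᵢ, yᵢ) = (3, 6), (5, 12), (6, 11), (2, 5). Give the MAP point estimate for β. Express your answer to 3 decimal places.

log p(β | y) = −Σ(yᵢ − βxᵢ)²/(2·4) − β²/(2·4) + const.
Setting the derivative to zero: Σxᵢ(yᵢ − βxᵢ)/4 − β/4 = 0, so β = Σxᵢyᵢ / (Σxᵢ² + σ²/τ²).
Σxᵢyᵢ = 3·6 + 5·12 + 6·11 + 2·5 = 154; Σxᵢ² = 74; σ²/τ² = 1.
β̂_MAP = 154 / (74 + 1) = 154/75 ≈ 2.053.

β̂_MAP = 2.053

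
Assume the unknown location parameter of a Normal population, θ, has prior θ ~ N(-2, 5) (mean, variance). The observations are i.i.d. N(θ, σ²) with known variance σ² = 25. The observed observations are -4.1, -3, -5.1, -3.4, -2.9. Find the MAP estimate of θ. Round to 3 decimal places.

θ̂_MAP = -2.850

n = 5; x̄ = ((-4.1) + (-3) + (-5.1) + (-3.4) + (-2.9))/5 = -18.5/5 = -3.7.
For a Normal prior and Normal likelihood with known variance, the posterior is Normal; its mode equals its mean, the precision-weighted average.
Prior precision 1/σ₀² = 1/5 = 0.2; data precision n/σ² = 5/25 = 0.2.
θ̂ = (0.2·(-2) + 0.2·(-3.7)) / (0.2 + 0.2) = (-1.14)/0.4 = -2.850.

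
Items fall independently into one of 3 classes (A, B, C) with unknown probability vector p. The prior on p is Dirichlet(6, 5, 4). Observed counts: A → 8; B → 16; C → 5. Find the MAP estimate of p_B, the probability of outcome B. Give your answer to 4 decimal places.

MAP estimate of p_B = 0.4878

The posterior is Dirichlet(αᵢ + nᵢ) = Dirichlet(14, 21, 9).
For a Dirichlet(a₁,…,a_K) with all aᵢ > 1, the mode has j-th component (aⱼ − 1)/(Σaᵢ − K).
Here Σaᵢ = 44 and K = 3, so p_B = (21 − 1)/(44 − 3) = 20/41 ≈ 0.4878.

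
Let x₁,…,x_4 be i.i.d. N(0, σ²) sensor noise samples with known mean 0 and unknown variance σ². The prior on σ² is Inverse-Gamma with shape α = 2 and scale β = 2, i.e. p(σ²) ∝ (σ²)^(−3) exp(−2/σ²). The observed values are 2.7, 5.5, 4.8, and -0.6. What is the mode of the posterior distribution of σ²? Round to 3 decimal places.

Sum of squared deviations about the known mean: SS = (2.7−0)² + (5.5−0)² + (4.8−0)² + (-0.6−0)² = 60.94.
The Normal likelihood contributes (σ²)^(−n/2) exp(−SS/(2σ²)), so the posterior is Inverse-Gamma(α + n/2, β + SS/2) = Inverse-Gamma(4, 32.47).
The mode of Inverse-Gamma(a, b) is b/(a+1) = 32.47/5 ≈ 6.494.

σ̂²_MAP = 6.494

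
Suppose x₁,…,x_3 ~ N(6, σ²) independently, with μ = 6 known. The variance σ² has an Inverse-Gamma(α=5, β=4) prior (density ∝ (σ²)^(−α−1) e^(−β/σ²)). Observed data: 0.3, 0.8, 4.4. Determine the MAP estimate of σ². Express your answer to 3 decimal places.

σ̂²_MAP = 4.673

Sum of squared deviations about the known mean: SS = (0.3−6)² + (0.8−6)² + (4.4−6)² = 62.09.
The Normal likelihood contributes (σ²)^(−n/2) exp(−SS/(2σ²)), so the posterior is Inverse-Gamma(α + n/2, β + SS/2) = Inverse-Gamma(6.5, 35.045).
The mode of Inverse-Gamma(a, b) is b/(a+1) = 35.045/7.5 ≈ 4.673.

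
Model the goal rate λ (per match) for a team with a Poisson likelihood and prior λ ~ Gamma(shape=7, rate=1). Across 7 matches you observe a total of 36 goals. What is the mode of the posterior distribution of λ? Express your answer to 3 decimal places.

λ̂_MAP = 5.250

Σxᵢ = 36, n = 7.
Posterior ∝ λ^6e^(−1λ) · λ^36e^(−7λ) = λ^42e^(−8λ), i.e. Gamma(shape=43, rate=8).
The mode of a Gamma(a, b) with a ≥ 1 (shape–rate) is (a−1)/b = 42/8 ≈ 5.250.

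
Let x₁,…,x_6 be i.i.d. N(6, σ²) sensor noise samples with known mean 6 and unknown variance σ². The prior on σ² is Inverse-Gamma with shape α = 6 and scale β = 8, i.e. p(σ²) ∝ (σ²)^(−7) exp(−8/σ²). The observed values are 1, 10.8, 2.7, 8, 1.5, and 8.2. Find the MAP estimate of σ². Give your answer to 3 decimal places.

Sum of squared deviations about the known mean: SS = (1−6)² + (10.8−6)² + (2.7−6)² + (8−6)² + (1.5−6)² + (8.2−6)² = 88.02.
The Normal likelihood contributes (σ²)^(−n/2) exp(−SS/(2σ²)), so the posterior is Inverse-Gamma(α + n/2, β + SS/2) = Inverse-Gamma(9, 52.01).
The mode of Inverse-Gamma(a, b) is b/(a+1) = 52.01/10 ≈ 5.201.

σ̂²_MAP = 5.201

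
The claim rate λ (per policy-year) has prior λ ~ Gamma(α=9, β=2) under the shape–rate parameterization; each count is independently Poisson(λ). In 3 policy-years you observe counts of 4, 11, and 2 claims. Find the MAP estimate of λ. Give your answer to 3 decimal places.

λ̂_MAP = 5.000

Σxᵢ = 4+11+2 = 17, with n = 3.
Posterior ∝ λ^8e^(−2λ) · λ^17e^(−3λ) = λ^25e^(−5λ), i.e. Gamma(shape=26, rate=5).
The mode of a Gamma(a, b) with a ≥ 1 (shape–rate) is (a−1)/b = 25/5 ≈ 5.000.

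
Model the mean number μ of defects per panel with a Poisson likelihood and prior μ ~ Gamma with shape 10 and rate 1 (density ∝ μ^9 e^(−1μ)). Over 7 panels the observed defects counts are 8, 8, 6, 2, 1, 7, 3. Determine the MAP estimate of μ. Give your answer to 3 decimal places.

Σxᵢ = 8+8+6+2+1+7+3 = 35, with n = 7.
Posterior ∝ μ^9e^(−1μ) · μ^35e^(−7μ) = μ^44e^(−8μ), i.e. Gamma(shape=45, rate=8).
The mode of a Gamma(a, b) with a ≥ 1 (shape–rate) is (a−1)/b = 44/8 ≈ 5.500.

μ̂_MAP = 5.500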